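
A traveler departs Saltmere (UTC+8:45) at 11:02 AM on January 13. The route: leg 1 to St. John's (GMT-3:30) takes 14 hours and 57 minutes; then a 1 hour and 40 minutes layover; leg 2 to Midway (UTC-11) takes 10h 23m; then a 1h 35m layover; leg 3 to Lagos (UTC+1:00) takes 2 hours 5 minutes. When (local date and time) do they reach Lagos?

9:57 AM on Jan 14

Convert departure to UTC: 11:02 AM − 8:45 = 2:17 AM UTC on Jan 13.
Add 14 hours and 57 minutes leg 1 → 5:14 PM UTC.
Add 1 hour 40 minutes layover in St. John's → 6:54 PM UTC.
Add 10 hours 23 minutes leg 2 → 5:17 AM UTC (Jan 14).
Add 1 hour and 35 minutes layover in Midway → 6:52 AM UTC.
Add 2 hours and 5 minutes leg 3 → 8:57 AM UTC.
Lagos is UTC+1:00, so local arrival = 8:57 AM + 1:00 = 9:57 AM on Jan 14.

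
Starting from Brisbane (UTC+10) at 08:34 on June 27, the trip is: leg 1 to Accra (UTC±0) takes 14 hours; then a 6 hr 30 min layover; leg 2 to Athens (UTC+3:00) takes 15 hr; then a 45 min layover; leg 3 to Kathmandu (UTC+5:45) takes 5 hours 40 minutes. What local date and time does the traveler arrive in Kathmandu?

Convert departure to UTC: 08:34 − 10:00 = 22:34 UTC on Jun 26.
Add 14 hours leg 1 → 12:34 UTC (Jun 27).
Add 6 hours and 30 minutes layover in Accra → 19:04 UTC.
Add 15 hours leg 2 → 10:04 UTC (Jun 28).
Add 45 minutes layover in Athens → 10:49 UTC.
Add 5 hours 40 minutes leg 3 → 16:29 UTC.
Kathmandu is UTC+5:45, so local arrival = 16:29 + 5:45 = 22:14 on Jun 28.

22:14 on Jun 28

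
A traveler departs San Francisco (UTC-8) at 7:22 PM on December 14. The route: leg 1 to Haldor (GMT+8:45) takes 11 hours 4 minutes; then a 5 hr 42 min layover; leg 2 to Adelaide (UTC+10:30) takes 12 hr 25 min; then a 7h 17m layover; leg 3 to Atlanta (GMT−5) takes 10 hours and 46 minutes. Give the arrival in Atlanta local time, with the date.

Convert departure to UTC: 7:22 PM + 8:00 = 3:22 AM UTC on Dec 15.
Add 11 hours and 4 minutes leg 1 → 2:26 PM UTC.
Add 5 hours 42 minutes layover in Haldor → 8:08 PM UTC.
Add 12 hours 25 minutes leg 2 → 8:33 AM UTC (Dec 16).
Add 7 hours 17 minutes layover in Adelaide → 3:50 PM UTC.
Add 10 hours 46 minutes leg 3 → 2:36 AM UTC (Dec 17).
Atlanta is UTC−5:00, so local arrival = 2:36 AM − 5:00 = 9:36 PM on Dec 16.

9:36 PM on Dec 16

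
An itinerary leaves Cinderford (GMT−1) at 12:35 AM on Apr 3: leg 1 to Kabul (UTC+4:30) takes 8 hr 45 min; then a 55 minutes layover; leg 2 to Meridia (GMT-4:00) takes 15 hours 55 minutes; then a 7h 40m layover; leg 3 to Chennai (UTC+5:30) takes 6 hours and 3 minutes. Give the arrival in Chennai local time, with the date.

10:23 PM on April 4

Convert departure to UTC: 12:35 AM + 1:00 = 1:35 AM UTC on Apr 3.
Add 8 hours and 45 minutes leg 1 → 10:20 AM UTC.
Add 55 minutes layover in Kabul → 11:15 AM UTC.
Add 15 hours 55 minutes leg 2 → 3:10 AM UTC (Apr 4).
Add 7 hours and 40 minutes layover in Meridia → 10:50 AM UTC.
Add 6 hours and 3 minutes leg 3 → 4:53 PM UTC.
Chennai is UTC+5:30, so local arrival = 4:53 PM + 5:30 = 10:23 PM on Apr 4.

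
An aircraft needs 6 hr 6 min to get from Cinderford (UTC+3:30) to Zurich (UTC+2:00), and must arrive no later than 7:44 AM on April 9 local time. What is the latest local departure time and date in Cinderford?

3:08 AM on April 9

Target arrival in UTC: 7:44 AM − 2:00 = 5:44 AM on Apr 9.
Subtract 6 hours and 6 minutes → departure 11:38 PM UTC on Apr 8.
Cinderford is UTC+3:30: 11:38 PM + 3:30 = 3:08 AM on Apr 9.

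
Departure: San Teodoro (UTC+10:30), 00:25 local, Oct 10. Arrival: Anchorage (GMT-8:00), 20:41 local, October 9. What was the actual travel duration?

Departure in UTC: 00:25 − 10:30 = 13:55 on Oct 9.
Arrival in UTC: 20:41 + 8:00 = 04:41 on Oct 10.
Elapsed = 04:41 − 13:55 (+1 day) = 14 hours 46 minutes.

14 hours 46 minutes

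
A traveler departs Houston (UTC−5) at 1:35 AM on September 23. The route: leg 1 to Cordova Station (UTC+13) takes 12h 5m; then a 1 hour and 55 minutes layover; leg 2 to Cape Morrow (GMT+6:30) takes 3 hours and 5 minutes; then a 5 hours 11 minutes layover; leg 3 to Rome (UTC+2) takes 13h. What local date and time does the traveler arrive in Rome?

Convert departure to UTC: 1:35 AM + 5:00 = 6:35 AM UTC on Sep 23.
Add 12 hours and 5 minutes leg 1 → 6:40 PM UTC.
Add 1 hour 55 minutes layover in Cordova Station → 8:35 PM UTC.
Add 3 hours and 5 minutes leg 2 → 11:40 PM UTC.
Add 5 hours 11 minutes layover in Cape Morrow → 4:51 AM UTC (Sep 24).
Add 13 hours leg 3 → 5:51 PM UTC.
Rome is UTC+2:00, so local arrival = 5:51 PM + 2:00 = 7:51 PM on Sep 24.

7:51 PM on September 24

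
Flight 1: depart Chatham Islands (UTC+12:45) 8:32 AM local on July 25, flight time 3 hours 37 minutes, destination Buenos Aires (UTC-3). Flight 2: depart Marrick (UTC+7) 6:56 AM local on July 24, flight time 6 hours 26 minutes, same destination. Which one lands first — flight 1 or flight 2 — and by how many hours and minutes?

the second, by 17 hours 2 minutes

Flight 1 in UTC: 8:32 AM − 12:45 = 7:47 PM on Jul 24.
+3 hours and 37 minutes → arrive 11:24 PM UTC on Jul 24.
Flight 2 in UTC: 6:56 AM − 7:00 = 11:56 PM on Jul 23.
+6 hours and 26 minutes → arrive 6:22 AM UTC on Jul 24.
Flight 2 lands earlier by 17 hours 2 minutes.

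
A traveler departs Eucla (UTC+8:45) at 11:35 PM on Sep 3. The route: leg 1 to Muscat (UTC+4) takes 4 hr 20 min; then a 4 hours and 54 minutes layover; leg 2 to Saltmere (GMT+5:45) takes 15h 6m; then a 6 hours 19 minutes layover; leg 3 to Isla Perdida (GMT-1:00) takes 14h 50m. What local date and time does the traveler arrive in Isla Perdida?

11:19 AM on Sep 5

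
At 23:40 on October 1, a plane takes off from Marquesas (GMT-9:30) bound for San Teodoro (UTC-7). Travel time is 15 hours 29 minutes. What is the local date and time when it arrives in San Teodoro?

Convert departure to UTC: 23:40 + 9:30 = 09:10 UTC on Oct 2.
Add 15 hours and 29 minutes travel time → 00:39 UTC (Oct 3).
San Teodoro is UTC−7:00, so local arrival = 00:39 − 7:00 = 17:39 on Oct 2.

17:39 on October 2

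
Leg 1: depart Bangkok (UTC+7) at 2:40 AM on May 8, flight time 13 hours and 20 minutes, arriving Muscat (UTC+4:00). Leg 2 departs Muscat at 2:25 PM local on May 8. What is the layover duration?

Convert departure to UTC: 2:40 AM − 7:00 = 7:40 PM UTC on May 7.
Add 13 hours 20 minutes flight time → 9:00 AM UTC (May 8).
Muscat is UTC+4:00, so local arrival = 9:00 AM + 4:00 = 1:00 PM on May 8.
Layover = 2:25 PM − 1:00 PM = 1 hour 25 minutes.

1 hour 25 minutes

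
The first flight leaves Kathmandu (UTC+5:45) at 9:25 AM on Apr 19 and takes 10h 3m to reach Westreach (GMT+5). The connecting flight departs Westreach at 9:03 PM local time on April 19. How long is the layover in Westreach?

Convert departure to UTC: 9:25 AM − 5:45 = 3:40 AM UTC on Apr 19.
Add 10 hours 3 minutes flight time → 1:43 PM UTC.
Westreach is UTC+5:00, so local arrival = 1:43 PM + 5:00 = 6:43 PM on Apr 19.
Layover = 9:03 PM − 6:43 PM = 2 hours 20 minutes.

2 hours 20 minutes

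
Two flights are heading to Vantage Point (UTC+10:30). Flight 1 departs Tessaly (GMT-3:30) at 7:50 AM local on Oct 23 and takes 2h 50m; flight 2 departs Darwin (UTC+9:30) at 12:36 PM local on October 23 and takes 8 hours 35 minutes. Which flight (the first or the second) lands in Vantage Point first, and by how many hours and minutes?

the second, by 2 hours 29 minutes

Flight 1 in UTC: 7:50 AM + 3:30 = 11:20 AM on Oct 23.
+2 hours 50 minutes → arrive 2:10 PM UTC on Oct 23.
Flight 2 in UTC: 12:36 PM − 9:30 = 3:06 AM on Oct 23.
+8 hours and 35 minutes → arrive 11:41 AM UTC on Oct 23.
Flight 2 lands earlier by 2 hours 29 minutes.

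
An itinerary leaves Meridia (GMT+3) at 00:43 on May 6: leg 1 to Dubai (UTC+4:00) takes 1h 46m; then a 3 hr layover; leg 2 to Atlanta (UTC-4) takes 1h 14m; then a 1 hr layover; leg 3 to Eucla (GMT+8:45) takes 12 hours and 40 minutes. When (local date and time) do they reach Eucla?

Convert departure to UTC: 00:43 − 3:00 = 21:43 UTC on May 5.
Add 1 hour 46 minutes leg 1 → 23:29 UTC.
Add 3 hours layover in Dubai → 02:29 UTC (May 6).
Add 1 hour and 14 minutes leg 2 → 03:43 UTC.
Add 1 hour layover in Atlanta → 04:43 UTC.
Add 12 hours 40 minutes leg 3 → 17:23 UTC.
Eucla is UTC+8:45, so local arrival = 17:23 + 8:45 = 02:08 on May 7.

02:08 on May 7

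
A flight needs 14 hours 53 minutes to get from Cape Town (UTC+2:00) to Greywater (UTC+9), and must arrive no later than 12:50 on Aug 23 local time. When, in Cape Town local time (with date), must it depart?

Target arrival in UTC: 12:50 − 9:00 = 03:50 on Aug 23.
Subtract 14 hours 53 minutes → departure 12:57 UTC on Aug 22.
Cape Town is UTC+2:00: 12:57 + 2:00 = 14:57 on Aug 22.

14:57 on Aug 22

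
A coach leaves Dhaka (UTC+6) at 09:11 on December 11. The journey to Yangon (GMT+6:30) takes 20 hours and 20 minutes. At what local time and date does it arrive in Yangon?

06:01 on Dec 12

Convert departure to UTC: 09:11 − 6:00 = 03:11 UTC on Dec 11.
Add 20 hours and 20 minutes travel time → 23:31 UTC.
Yangon is UTC+6:30, so local arrival = 23:31 + 6:30 = 06:01 on Dec 12.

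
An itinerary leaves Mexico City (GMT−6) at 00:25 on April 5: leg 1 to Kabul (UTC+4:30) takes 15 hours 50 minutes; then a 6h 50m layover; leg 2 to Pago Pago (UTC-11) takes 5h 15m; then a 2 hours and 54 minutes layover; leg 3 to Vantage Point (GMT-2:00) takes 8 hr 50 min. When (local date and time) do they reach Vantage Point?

20:04 on Apr 6

Convert departure to UTC: 00:25 + 6:00 = 06:25 UTC on Apr 5.
Add 15 hours and 50 minutes leg 1 → 22:15 UTC.
Add 6 hours 50 minutes layover in Kabul → 05:05 UTC (Apr 6).
Add 5 hours 15 minutes leg 2 → 10:20 UTC.
Add 2 hours and 54 minutes layover in Pago Pago → 13:14 UTC.
Add 8 hours 50 minutes leg 3 → 22:04 UTC.
Vantage Point is UTC−2:00, so local arrival = 22:04 − 2:00 = 20:04 on Apr 6.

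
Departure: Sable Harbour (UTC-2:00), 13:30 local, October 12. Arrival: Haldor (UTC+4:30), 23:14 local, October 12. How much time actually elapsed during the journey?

3 hours 14 minutes

Haldor is 6:30 ahead of Sable Harbour.
Clock-face elapsed time (ignoring zones) is 9 hours 44 minutes.
Actual elapsed = 9 hours 44 minutes − 6:30 = 3 hours 14 minutes.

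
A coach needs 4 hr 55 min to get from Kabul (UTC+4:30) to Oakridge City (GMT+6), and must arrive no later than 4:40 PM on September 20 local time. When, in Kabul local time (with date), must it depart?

10:15 AM on Sep 20

Target arrival in UTC: 4:40 PM − 6:00 = 10:40 AM on Sep 20.
Subtract 4 hours and 55 minutes → departure 5:45 AM UTC on Sep 20.
Kabul is UTC+4:30: 5:45 AM + 4:30 = 10:15 AM on Sep 20.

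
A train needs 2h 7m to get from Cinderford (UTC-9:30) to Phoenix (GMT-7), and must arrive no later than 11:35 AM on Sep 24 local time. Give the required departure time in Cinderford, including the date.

Target arrival in UTC: 11:35 AM + 7:00 = 6:35 PM on Sep 24.
Subtract 2 hours 7 minutes → departure 4:28 PM UTC on Sep 24.
Cinderford is UTC−9:30: 4:28 PM − 9:30 = 6:58 AM on Sep 24.

6:58 AM on Sep 24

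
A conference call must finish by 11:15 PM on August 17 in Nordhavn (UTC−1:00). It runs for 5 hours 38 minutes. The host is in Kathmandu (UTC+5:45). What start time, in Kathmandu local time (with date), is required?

12:22 AM on August 18

Target end time in UTC: 11:15 PM + 1:00 = 12:15 AM on Aug 18.
Subtract 5 hours and 38 minutes → start 6:37 PM UTC on Aug 17.
Kathmandu is UTC+5:45: 6:37 PM + 5:45 = 12:22 AM on Aug 18.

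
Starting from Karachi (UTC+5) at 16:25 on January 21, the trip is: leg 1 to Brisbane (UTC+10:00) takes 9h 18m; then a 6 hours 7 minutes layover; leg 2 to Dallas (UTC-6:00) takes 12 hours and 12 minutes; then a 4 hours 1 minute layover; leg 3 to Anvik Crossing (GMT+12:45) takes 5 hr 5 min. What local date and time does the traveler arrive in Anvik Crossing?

12:53 on Jan 23

Convert departure to UTC: 16:25 − 5:00 = 11:25 UTC on Jan 21.
Add 9 hours and 18 minutes leg 1 → 20:43 UTC.
Add 6 hours and 7 minutes layover in Brisbane → 02:50 UTC (Jan 22).
Add 12 hours and 12 minutes leg 2 → 15:02 UTC.
Add 4 hours 1 minute layover in Dallas → 19:03 UTC.
Add 5 hours 5 minutes leg 3 → 00:08 UTC (Jan 23).
Anvik Crossing is UTC+12:45, so local arrival = 00:08 + 12:45 = 12:53 on Jan 23.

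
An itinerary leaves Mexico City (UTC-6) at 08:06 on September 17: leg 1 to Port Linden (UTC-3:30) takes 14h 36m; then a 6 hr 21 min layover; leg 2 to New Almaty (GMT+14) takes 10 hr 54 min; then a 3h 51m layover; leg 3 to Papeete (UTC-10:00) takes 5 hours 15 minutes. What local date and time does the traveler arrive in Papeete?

21:03 on September 18

Convert departure to UTC: 08:06 + 6:00 = 14:06 UTC on Sep 17.
Add 14 hours and 36 minutes leg 1 → 04:42 UTC (Sep 18).
Add 6 hours and 21 minutes layover in Port Linden → 11:03 UTC.
Add 10 hours 54 minutes leg 2 → 21:57 UTC.
Add 3 hours 51 minutes layover in New Almaty → 01:48 UTC (Sep 19).
Add 5 hours 15 minutes leg 3 → 07:03 UTC.
Papeete is UTC−10:00, so local arrival = 07:03 − 10:00 = 21:03 on Sep 18.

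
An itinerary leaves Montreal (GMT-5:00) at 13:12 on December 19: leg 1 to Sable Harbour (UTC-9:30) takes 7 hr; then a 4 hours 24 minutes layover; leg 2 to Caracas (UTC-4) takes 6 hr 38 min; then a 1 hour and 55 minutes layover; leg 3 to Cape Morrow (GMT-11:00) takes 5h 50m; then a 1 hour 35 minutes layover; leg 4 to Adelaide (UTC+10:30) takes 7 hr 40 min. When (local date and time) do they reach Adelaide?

15:44 on December 21

Convert departure to UTC: 13:12 + 5:00 = 18:12 UTC on Dec 19.
Add 7 hours leg 1 → 01:12 UTC (Dec 20).
Add 4 hours and 24 minutes layover in Sable Harbour → 05:36 UTC.
Add 6 hours and 38 minutes leg 2 → 12:14 UTC.
Add 1 hour and 55 minutes layover in Caracas → 14:09 UTC.
Add 5 hours 50 minutes leg 3 → 19:59 UTC.
Add 1 hour and 35 minutes layover in Cape Morrow → 21:34 UTC.
Add 7 hours 40 minutes leg 4 → 05:14 UTC (Dec 21).
Adelaide is UTC+10:30, so local arrival = 05:14 + 10:30 = 15:44 on Dec 21.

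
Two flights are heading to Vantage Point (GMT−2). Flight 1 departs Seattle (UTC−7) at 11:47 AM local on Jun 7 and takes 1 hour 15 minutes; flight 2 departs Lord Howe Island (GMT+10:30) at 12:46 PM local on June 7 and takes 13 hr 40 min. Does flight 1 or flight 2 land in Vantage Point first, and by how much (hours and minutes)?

the second, by 4 hours 6 minutes

Flight 1 in UTC: 11:47 AM + 7:00 = 6:47 PM on Jun 7.
+1 hour 15 minutes → arrive 8:02 PM UTC on Jun 7.
Flight 2 in UTC: 12:46 PM − 10:30 = 2:16 AM on Jun 7.
+13 hours 40 minutes → arrive 3:56 PM UTC on Jun 7.
Flight 2 lands earlier by 4 hours 6 minutes.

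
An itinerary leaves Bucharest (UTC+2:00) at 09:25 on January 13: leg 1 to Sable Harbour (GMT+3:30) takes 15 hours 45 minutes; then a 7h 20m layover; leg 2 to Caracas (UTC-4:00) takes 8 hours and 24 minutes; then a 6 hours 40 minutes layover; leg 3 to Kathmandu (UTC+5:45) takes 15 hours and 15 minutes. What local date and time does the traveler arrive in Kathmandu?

Convert departure to UTC: 09:25 − 2:00 = 07:25 UTC on Jan 13.
Add 15 hours 45 minutes leg 1 → 23:10 UTC.
Add 7 hours and 20 minutes layover in Sable Harbour → 06:30 UTC (Jan 14).
Add 8 hours and 24 minutes leg 2 → 14:54 UTC.
Add 6 hours and 40 minutes layover in Caracas → 21:34 UTC.
Add 15 hours and 15 minutes leg 3 → 12:49 UTC (Jan 15).
Kathmandu is UTC+5:45, so local arrival = 12:49 + 5:45 = 18:34 on Jan 15.

18:34 on Jan 15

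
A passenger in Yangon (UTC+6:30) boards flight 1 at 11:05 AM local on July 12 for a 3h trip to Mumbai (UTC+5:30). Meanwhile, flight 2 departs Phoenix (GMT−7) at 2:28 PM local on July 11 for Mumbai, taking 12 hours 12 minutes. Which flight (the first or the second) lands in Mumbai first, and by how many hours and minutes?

the first, by 2 hours 5 minutes

Flight 1 in UTC: 11:05 AM − 6:30 = 4:35 AM on Jul 12.
+3 hours → arrive 7:35 AM UTC on Jul 12.
Flight 2 in UTC: 2:28 PM + 7:00 = 9:28 PM on Jul 11.
+12 hours 12 minutes → arrive 9:40 AM UTC on Jul 12.
Flight 1 lands earlier by 2 hours 5 minutes.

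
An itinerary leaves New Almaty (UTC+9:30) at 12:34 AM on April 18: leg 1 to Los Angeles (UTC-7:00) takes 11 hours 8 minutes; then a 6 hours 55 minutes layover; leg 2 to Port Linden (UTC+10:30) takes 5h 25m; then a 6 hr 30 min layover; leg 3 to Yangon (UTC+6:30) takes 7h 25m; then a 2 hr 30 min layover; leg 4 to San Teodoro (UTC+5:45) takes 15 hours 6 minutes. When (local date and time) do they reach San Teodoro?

3:48 AM on Apr 20

Convert departure to UTC: 12:34 AM − 9:30 = 3:04 PM UTC on Apr 17.
Add 11 hours and 8 minutes leg 1 → 2:12 AM UTC (Apr 18).
Add 6 hours 55 minutes layover in Los Angeles → 9:07 AM UTC.
Add 5 hours and 25 minutes leg 2 → 2:32 PM UTC.
Add 6 hours 30 minutes layover in Port Linden → 9:02 PM UTC.
Add 7 hours 25 minutes leg 3 → 4:27 AM UTC (Apr 19).
Add 2 hours 30 minutes layover in Yangon → 6:57 AM UTC.
Add 15 hours 6 minutes leg 4 → 10:03 PM UTC.
San Teodoro is UTC+5:45, so local arrival = 10:03 PM + 5:45 = 3:48 AM on Apr 20.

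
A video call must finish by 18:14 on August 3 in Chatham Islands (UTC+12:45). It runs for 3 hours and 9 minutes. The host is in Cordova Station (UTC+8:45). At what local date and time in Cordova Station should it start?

11:05 on August 3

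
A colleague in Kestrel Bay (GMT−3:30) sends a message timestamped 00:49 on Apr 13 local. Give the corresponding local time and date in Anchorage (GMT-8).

20:19 on Apr 12

Anchorage is 4:30 behind Kestrel Bay.
Shift by the zone difference: 00:49 − 4:30 = 20:19 on Apr 12 in Anchorage.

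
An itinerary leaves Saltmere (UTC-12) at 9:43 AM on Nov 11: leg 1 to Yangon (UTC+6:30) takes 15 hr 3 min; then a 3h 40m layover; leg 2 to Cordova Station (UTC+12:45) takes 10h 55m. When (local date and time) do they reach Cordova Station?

4:06 PM on November 13

Convert departure to UTC: 9:43 AM + 12:00 = 9:43 PM UTC on Nov 11.
Add 15 hours and 3 minutes leg 1 → 12:46 PM UTC (Nov 12).
Add 3 hours 40 minutes layover in Yangon → 4:26 PM UTC.
Add 10 hours and 55 minutes leg 2 → 3:21 AM UTC (Nov 13).
Cordova Station is UTC+12:45, so local arrival = 3:21 AM + 12:45 = 4:06 PM on Nov 13.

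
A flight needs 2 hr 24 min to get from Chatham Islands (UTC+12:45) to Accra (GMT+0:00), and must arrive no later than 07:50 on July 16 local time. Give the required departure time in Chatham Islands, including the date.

Target arrival is already UTC: 07:50 on Jul 16.
Subtract 2 hours 24 minutes → departure 05:26 UTC on Jul 16.
Chatham Islands is UTC+12:45: 05:26 + 12:45 = 18:11 on Jul 16.

18:11 on July 16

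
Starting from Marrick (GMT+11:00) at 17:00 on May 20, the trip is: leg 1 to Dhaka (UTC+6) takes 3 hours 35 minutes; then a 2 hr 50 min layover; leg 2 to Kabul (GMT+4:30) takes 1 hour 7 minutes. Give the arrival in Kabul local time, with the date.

Convert departure to UTC: 17:00 − 11:00 = 06:00 UTC on May 20.
Add 3 hours 35 minutes leg 1 → 09:35 UTC.
Add 2 hours and 50 minutes layover in Dhaka → 12:25 UTC.
Add 1 hour and 7 minutes leg 2 → 13:32 UTC.
Kabul is UTC+4:30, so local arrival = 13:32 + 4:30 = 18:02 on May 20.

18:02 on May 20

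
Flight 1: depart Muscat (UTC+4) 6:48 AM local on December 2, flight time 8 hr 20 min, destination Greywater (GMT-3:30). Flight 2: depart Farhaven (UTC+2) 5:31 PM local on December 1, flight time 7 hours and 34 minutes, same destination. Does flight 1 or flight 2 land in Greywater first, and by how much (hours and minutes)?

the second, by 12 hours 3 minutes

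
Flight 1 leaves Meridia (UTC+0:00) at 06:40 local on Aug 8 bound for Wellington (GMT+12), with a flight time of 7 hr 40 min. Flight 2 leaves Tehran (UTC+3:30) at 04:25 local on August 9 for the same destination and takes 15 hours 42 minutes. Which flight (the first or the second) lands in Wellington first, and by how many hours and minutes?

the first, by 26 hours 17 minutes

Flight 1 departs at 06:40 UTC (Aug 8).
+7 hours and 40 minutes → arrive 14:20 UTC on Aug 8.
Flight 2 in UTC: 04:25 − 3:30 = 00:55 on Aug 9.
+15 hours and 42 minutes → arrive 16:37 UTC on Aug 9.
Flight 1 lands earlier by 26 hours 17 minutes.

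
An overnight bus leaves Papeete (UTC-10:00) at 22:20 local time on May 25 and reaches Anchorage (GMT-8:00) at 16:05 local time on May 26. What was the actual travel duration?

15 hours 45 minutes

Departure in UTC: 22:20 + 10:00 = 08:20 on May 26.
Arrival in UTC: 16:05 + 8:00 = 00:05 on May 27.
Elapsed = 00:05 − 08:20 (+1 day) = 15 hours 45 minutes.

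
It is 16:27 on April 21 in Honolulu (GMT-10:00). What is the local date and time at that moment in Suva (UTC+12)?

In UTC: 16:27 + 10:00 = 02:27 on Apr 22.
Suva is UTC+12:00: 02:27 + 12:00 = 14:27 on Apr 22.

14:27 on April 22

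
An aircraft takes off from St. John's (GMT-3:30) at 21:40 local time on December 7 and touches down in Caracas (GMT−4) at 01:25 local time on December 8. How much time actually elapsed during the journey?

Departure in UTC: 21:40 + 3:30 = 01:10 on Dec 8.
Arrival in UTC: 01:25 + 4:00 = 05:25 on Dec 8.
Elapsed = 05:25 − 01:10 = 4 hours 15 minutes.

4 hours 15 minutes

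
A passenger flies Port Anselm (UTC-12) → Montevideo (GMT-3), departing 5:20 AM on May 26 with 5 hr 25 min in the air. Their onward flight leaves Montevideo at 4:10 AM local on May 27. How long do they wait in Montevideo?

8 hours 25 minutes

Convert departure to UTC: 5:20 AM + 12:00 = 5:20 PM UTC on May 26.
Add 5 hours 25 minutes flight time → 10:45 PM UTC.
Montevideo is UTC−3:00, so local arrival = 10:45 PM − 3:00 = 7:45 PM on May 26.
Layover = 4:10 AM − 7:45 PM (+1 day) = 8 hours 25 minutes.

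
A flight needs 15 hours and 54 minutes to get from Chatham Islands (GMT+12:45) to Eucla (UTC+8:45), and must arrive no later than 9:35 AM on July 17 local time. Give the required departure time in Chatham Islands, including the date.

Target arrival in UTC: 9:35 AM − 8:45 = 12:50 AM on Jul 17.
Subtract 15 hours and 54 minutes → departure 8:56 AM UTC on Jul 16.
Chatham Islands is UTC+12:45: 8:56 AM + 12:45 = 9:41 PM on Jul 16.

9:41 PM on July 16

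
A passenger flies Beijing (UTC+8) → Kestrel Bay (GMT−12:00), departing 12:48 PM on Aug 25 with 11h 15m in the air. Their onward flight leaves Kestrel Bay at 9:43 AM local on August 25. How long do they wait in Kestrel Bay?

5 hours 40 minutes

Convert departure to UTC: 12:48 PM − 8:00 = 4:48 AM UTC on Aug 25.
Add 11 hours 15 minutes flight time → 4:03 PM UTC.
Kestrel Bay is UTC−12:00, so local arrival = 4:03 PM − 12:00 = 4:03 AM on Aug 25.
Layover = 9:43 AM − 4:03 AM = 5 hours 40 minutes.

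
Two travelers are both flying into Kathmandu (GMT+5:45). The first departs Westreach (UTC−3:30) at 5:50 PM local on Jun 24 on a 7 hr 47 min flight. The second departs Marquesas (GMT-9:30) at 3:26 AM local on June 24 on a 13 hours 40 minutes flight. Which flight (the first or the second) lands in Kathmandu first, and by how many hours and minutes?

the second, by 2 hours 31 minutes

Flight 1 in UTC: 5:50 PM + 3:30 = 9:20 PM on Jun 24.
+7 hours 47 minutes → arrive 5:07 AM UTC on Jun 25.
Flight 2 in UTC: 3:26 AM + 9:30 = 12:56 PM on Jun 24.
+13 hours and 40 minutes → arrive 2:36 AM UTC on Jun 25.
Flight 2 lands earlier by 2 hours 31 minutes.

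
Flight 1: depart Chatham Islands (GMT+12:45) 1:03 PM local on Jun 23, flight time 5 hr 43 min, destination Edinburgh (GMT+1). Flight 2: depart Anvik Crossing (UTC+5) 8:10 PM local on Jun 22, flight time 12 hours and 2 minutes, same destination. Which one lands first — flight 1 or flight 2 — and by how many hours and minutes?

the second, by 2 hours 49 minutes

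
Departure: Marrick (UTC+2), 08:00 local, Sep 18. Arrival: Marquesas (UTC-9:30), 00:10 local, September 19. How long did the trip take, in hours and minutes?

27 hours 40 minutes

Departure in UTC: 08:00 − 2:00 = 06:00 on Sep 18.
Arrival in UTC: 00:10 + 9:30 = 09:40 on Sep 19.
Elapsed = 09:40 − 06:00 (+1 day) = 27 hours 40 minutes.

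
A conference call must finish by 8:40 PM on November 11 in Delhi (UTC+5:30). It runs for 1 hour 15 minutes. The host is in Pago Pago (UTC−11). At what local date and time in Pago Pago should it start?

2:55 AM on November 11

Target end time in UTC: 8:40 PM − 5:30 = 3:10 PM on Nov 11.
Subtract 1 hour 15 minutes → start 1:55 PM UTC on Nov 11.
Pago Pago is UTC−11:00: 1:55 PM − 11:00 = 2:55 AM on Nov 11.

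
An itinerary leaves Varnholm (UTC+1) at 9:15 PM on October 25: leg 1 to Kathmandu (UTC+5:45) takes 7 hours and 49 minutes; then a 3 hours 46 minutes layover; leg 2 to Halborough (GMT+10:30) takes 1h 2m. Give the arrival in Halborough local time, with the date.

7:22 PM on October 26

Convert departure to UTC: 9:15 PM − 1:00 = 8:15 PM UTC on Oct 25.
Add 7 hours and 49 minutes leg 1 → 4:04 AM UTC (Oct 26).
Add 3 hours and 46 minutes layover in Kathmandu → 7:50 AM UTC.
Add 1 hour 2 minutes leg 2 → 8:52 AM UTC.
Halborough is UTC+10:30, so local arrival = 8:52 AM + 10:30 = 7:22 PM on Oct 26.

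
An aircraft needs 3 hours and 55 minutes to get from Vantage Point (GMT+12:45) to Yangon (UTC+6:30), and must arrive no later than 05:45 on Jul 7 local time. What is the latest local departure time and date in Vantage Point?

08:05 on Jul 7

Target arrival in UTC: 05:45 − 6:30 = 23:15 on Jul 6.
Subtract 3 hours 55 minutes → departure 19:20 UTC on Jul 6.
Vantage Point is UTC+12:45: 19:20 + 12:45 = 08:05 on Jul 7.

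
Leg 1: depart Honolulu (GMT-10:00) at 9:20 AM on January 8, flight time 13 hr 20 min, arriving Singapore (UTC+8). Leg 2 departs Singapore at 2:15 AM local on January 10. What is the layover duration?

9 hours 35 minutes

Convert departure to UTC: 9:20 AM + 10:00 = 7:20 PM UTC on Jan 8.
Add 13 hours and 20 minutes flight time → 8:40 AM UTC (Jan 9).
Singapore is UTC+8:00, so local arrival = 8:40 AM + 8:00 = 4:40 PM on Jan 9.
Layover = 2:15 AM − 4:40 PM (+1 day) = 9 hours 35 minutes.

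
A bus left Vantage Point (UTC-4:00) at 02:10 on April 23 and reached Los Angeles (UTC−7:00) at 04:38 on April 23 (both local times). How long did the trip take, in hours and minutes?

Departure in UTC: 02:10 + 4:00 = 06:10 on Apr 23.
Arrival in UTC: 04:38 + 7:00 = 11:38 on Apr 23.
Elapsed = 11:38 − 06:10 = 5 hours 28 minutes.

5 hours 28 minutes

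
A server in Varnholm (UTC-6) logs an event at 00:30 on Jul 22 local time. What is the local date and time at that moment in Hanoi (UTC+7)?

13:30 on July 22

Hanoi is 13:00 ahead of Varnholm.
Shift by the zone difference: 00:30 + 13:00 = 13:30 on Jul 22 in Hanoi.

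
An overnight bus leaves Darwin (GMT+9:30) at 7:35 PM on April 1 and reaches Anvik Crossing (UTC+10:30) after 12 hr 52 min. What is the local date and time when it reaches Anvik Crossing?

Convert departure to UTC: 7:35 PM − 9:30 = 10:05 AM UTC on Apr 1.
Add 12 hours 52 minutes travel time → 10:57 PM UTC.
Anvik Crossing is UTC+10:30, so local arrival = 10:57 PM + 10:30 = 9:27 AM on Apr 2.

9:27 AM on April 2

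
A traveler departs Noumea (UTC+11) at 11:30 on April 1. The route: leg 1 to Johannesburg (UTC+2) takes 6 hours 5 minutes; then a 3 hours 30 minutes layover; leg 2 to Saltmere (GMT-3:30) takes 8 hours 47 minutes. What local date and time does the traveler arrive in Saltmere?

Convert departure to UTC: 11:30 − 11:00 = 00:30 UTC on Apr 1.
Add 6 hours and 5 minutes leg 1 → 06:35 UTC.
Add 3 hours and 30 minutes layover in Johannesburg → 10:05 UTC.
Add 8 hours 47 minutes leg 2 → 18:52 UTC.
Saltmere is UTC−3:30, so local arrival = 18:52 − 3:30 = 15:22 on Apr 1.

15:22 on April 1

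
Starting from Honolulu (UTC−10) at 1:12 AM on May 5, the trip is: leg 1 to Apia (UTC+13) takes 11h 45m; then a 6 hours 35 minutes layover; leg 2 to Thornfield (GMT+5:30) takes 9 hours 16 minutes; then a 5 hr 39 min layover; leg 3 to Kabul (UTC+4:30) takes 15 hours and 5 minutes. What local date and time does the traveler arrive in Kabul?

4:02 PM on May 7

Convert departure to UTC: 1:12 AM + 10:00 = 11:12 AM UTC on May 5.
Add 11 hours and 45 minutes leg 1 → 10:57 PM UTC.
Add 6 hours and 35 minutes layover in Apia → 5:32 AM UTC (May 6).
Add 9 hours 16 minutes leg 2 → 2:48 PM UTC.
Add 5 hours 39 minutes layover in Thornfield → 8:27 PM UTC.
Add 15 hours 5 minutes leg 3 → 11:32 AM UTC (May 7).
Kabul is UTC+4:30, so local arrival = 11:32 AM + 4:30 = 4:02 PM on May 7.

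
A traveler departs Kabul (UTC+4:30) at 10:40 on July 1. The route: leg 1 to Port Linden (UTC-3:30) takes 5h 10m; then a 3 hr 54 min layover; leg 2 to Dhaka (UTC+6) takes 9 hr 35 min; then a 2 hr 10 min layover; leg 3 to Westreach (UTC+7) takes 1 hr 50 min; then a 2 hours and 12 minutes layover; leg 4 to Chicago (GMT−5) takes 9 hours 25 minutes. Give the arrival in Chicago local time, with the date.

11:26 on Jul 2

Convert departure to UTC: 10:40 − 4:30 = 06:10 UTC on Jul 1.
Add 5 hours and 10 minutes leg 1 → 11:20 UTC.
Add 3 hours 54 minutes layover in Port Linden → 15:14 UTC.
Add 9 hours 35 minutes leg 2 → 00:49 UTC (Jul 2).
Add 2 hours and 10 minutes layover in Dhaka → 02:59 UTC.
Add 1 hour 50 minutes leg 3 → 04:49 UTC.
Add 2 hours and 12 minutes layover in Westreach → 07:01 UTC.
Add 9 hours 25 minutes leg 4 → 16:26 UTC.
Chicago is UTC−5:00, so local arrival = 16:26 − 5:00 = 11:26 on Jul 2.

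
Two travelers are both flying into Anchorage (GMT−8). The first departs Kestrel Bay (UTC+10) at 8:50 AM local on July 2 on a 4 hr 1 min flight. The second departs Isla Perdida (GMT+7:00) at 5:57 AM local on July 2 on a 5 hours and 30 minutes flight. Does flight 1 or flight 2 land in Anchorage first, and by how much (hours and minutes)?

the first, by 1 hour 36 minutes

Flight 1 in UTC: 8:50 AM − 10:00 = 10:50 PM on Jul 1.
+4 hours and 1 minute → arrive 2:51 AM UTC on Jul 2.
Flight 2 in UTC: 5:57 AM − 7:00 = 10:57 PM on Jul 1.
+5 hours and 30 minutes → arrive 4:27 AM UTC on Jul 2.
Flight 1 lands earlier by 1 hour 36 minutes.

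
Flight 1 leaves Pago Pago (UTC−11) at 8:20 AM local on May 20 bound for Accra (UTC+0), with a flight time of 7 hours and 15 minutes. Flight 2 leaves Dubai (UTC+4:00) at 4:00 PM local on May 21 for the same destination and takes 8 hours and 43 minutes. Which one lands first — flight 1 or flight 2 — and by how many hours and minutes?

Flight 1 in UTC: 8:20 AM + 11:00 = 7:20 PM on May 20.
+7 hours and 15 minutes → arrive 2:35 AM UTC on May 21.
Flight 2 in UTC: 4:00 PM − 4:00 = 12:00 PM on May 21.
+8 hours and 43 minutes → arrive 8:43 PM UTC on May 21.
Flight 1 lands earlier by 18 hours 8 minutes.

the first, by 18 hours 8 minutes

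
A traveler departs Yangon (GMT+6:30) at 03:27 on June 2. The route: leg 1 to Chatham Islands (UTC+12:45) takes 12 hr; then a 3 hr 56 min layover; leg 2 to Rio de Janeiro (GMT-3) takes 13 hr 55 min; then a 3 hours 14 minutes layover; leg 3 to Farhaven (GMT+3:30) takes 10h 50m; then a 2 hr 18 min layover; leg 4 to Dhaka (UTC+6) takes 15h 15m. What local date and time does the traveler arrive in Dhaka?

16:25 on June 4

Convert departure to UTC: 03:27 − 6:30 = 20:57 UTC on Jun 1.
Add 12 hours leg 1 → 08:57 UTC (Jun 2).
Add 3 hours 56 minutes layover in Chatham Islands → 12:53 UTC.
Add 13 hours and 55 minutes leg 2 → 02:48 UTC (Jun 3).
Add 3 hours and 14 minutes layover in Rio de Janeiro → 06:02 UTC.
Add 10 hours and 50 minutes leg 3 → 16:52 UTC.
Add 2 hours 18 minutes layover in Farhaven → 19:10 UTC.
Add 15 hours 15 minutes leg 4 → 10:25 UTC (Jun 4).
Dhaka is UTC+6:00, so local arrival = 10:25 + 6:00 = 16:25 on Jun 4.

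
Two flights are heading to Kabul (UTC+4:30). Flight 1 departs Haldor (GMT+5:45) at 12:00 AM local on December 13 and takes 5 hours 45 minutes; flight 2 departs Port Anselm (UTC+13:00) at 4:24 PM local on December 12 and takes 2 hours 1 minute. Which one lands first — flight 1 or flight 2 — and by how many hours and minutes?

Flight 1 in UTC: 12:00 AM − 5:45 = 6:15 PM on Dec 12.
+5 hours and 45 minutes → arrive 12:00 AM UTC on Dec 13.
Flight 2 in UTC: 4:24 PM − 13:00 = 3:24 AM on Dec 12.
+2 hours and 1 minute → arrive 5:25 AM UTC on Dec 12.
Flight 2 lands earlier by 18 hours 35 minutes.

the second, by 18 hours 35 minutes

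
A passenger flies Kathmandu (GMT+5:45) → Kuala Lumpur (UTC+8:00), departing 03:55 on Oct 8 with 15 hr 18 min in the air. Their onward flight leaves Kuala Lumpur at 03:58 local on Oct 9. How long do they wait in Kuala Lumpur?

6 hours 30 minutes

Convert departure to UTC: 03:55 − 5:45 = 22:10 UTC on Oct 7.
Add 15 hours and 18 minutes flight time → 13:28 UTC (Oct 8).
Kuala Lumpur is UTC+8:00, so local arrival = 13:28 + 8:00 = 21:28 on Oct 8.
Layover = 03:58 − 21:28 (+1 day) = 6 hours 30 minutes.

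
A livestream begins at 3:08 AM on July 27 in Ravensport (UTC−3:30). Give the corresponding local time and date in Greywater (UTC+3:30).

In UTC: 3:08 AM + 3:30 = 6:38 AM on Jul 27.
Greywater is UTC+3:30: 6:38 AM + 3:30 = 10:08 AM on Jul 27.

10:08 AM on Jul 27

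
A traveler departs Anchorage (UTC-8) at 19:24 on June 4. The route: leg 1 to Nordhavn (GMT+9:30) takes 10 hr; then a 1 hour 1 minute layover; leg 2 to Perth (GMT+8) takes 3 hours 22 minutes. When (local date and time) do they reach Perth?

01:47 on June 6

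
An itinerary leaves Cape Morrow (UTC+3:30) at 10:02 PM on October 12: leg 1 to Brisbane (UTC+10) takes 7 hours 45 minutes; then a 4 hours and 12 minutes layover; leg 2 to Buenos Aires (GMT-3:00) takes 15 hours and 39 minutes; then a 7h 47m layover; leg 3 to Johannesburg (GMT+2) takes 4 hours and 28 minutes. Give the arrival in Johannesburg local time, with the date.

Convert departure to UTC: 10:02 PM − 3:30 = 6:32 PM UTC on Oct 12.
Add 7 hours and 45 minutes leg 1 → 2:17 AM UTC (Oct 13).
Add 4 hours 12 minutes layover in Brisbane → 6:29 AM UTC.
Add 15 hours and 39 minutes leg 2 → 10:08 PM UTC.
Add 7 hours and 47 minutes layover in Buenos Aires → 5:55 AM UTC (Oct 14).
Add 4 hours and 28 minutes leg 3 → 10:23 AM UTC.
Johannesburg is UTC+2:00, so local arrival = 10:23 AM + 2:00 = 12:23 PM on Oct 14.

12:23 PM on October 14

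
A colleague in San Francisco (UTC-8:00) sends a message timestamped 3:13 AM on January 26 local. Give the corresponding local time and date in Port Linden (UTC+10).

9:13 PM on Jan 26

In UTC: 3:13 AM + 8:00 = 11:13 AM on Jan 26.
Port Linden is UTC+10:00: 11:13 AM + 10:00 = 9:13 PM on Jan 26.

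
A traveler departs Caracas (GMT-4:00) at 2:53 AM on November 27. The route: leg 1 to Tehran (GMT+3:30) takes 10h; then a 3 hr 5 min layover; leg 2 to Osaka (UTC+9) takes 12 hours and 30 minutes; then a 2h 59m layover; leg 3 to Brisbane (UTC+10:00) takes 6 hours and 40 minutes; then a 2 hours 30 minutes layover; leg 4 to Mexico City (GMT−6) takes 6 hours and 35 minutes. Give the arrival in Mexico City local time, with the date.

Convert departure to UTC: 2:53 AM + 4:00 = 6:53 AM UTC on Nov 27.
Add 10 hours leg 1 → 4:53 PM UTC.
Add 3 hours and 5 minutes layover in Tehran → 7:58 PM UTC.
Add 12 hours 30 minutes leg 2 → 8:28 AM UTC (Nov 28).
Add 2 hours and 59 minutes layover in Osaka → 11:27 AM UTC.
Add 6 hours 40 minutes leg 3 → 6:07 PM UTC.
Add 2 hours and 30 minutes layover in Brisbane → 8:37 PM UTC.
Add 6 hours and 35 minutes leg 4 → 3:12 AM UTC (Nov 29).
Mexico City is UTC−6:00, so local arrival = 3:12 AM − 6:00 = 9:12 PM on Nov 28.

9:12 PM on November 28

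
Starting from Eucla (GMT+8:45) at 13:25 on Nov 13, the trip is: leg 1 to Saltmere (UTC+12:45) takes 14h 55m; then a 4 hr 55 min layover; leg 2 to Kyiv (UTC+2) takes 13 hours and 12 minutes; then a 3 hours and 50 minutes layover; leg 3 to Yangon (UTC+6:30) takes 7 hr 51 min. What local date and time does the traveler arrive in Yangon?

Convert departure to UTC: 13:25 − 8:45 = 04:40 UTC on Nov 13.
Add 14 hours 55 minutes leg 1 → 19:35 UTC.
Add 4 hours and 55 minutes layover in Saltmere → 00:30 UTC (Nov 14).
Add 13 hours 12 minutes leg 2 → 13:42 UTC.
Add 3 hours and 50 minutes layover in Kyiv → 17:32 UTC.
Add 7 hours and 51 minutes leg 3 → 01:23 UTC (Nov 15).
Yangon is UTC+6:30, so local arrival = 01:23 + 6:30 = 07:53 on Nov 15.

07:53 on November 15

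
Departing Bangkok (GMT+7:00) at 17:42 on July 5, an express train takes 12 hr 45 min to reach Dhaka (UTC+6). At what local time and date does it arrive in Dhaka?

Convert departure to UTC: 17:42 − 7:00 = 10:42 UTC on Jul 5.
Add 12 hours and 45 minutes travel time → 23:27 UTC.
Dhaka is UTC+6:00, so local arrival = 23:27 + 6:00 = 05:27 on Jul 6.

05:27 on July 6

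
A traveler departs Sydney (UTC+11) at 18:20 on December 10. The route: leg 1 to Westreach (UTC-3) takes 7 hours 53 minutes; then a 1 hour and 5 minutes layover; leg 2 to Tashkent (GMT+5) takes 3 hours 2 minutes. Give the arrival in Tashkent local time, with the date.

Convert departure to UTC: 18:20 − 11:00 = 07:20 UTC on Dec 10.
Add 7 hours 53 minutes leg 1 → 15:13 UTC.
Add 1 hour and 5 minutes layover in Westreach → 16:18 UTC.
Add 3 hours 2 minutes leg 2 → 19:20 UTC.
Tashkent is UTC+5:00, so local arrival = 19:20 + 5:00 = 00:20 on Dec 11.

00:20 on December 11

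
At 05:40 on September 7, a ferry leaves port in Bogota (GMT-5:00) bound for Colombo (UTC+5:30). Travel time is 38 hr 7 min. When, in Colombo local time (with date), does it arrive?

06:17 on Sep 9

Convert departure to UTC: 05:40 + 5:00 = 10:40 UTC on Sep 7.
Add 38 hours and 7 minutes travel time → 00:47 UTC (Sep 9).
Colombo is UTC+5:30, so local arrival = 00:47 + 5:30 = 06:17 on Sep 9.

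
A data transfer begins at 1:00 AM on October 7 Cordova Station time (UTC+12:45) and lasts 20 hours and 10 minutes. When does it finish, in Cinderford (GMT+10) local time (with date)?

Convert start to UTC: 1:00 AM − 12:45 = 12:15 PM UTC on Oct 6.
Add 20 hours 10 minutes duration → 8:25 AM UTC (Oct 7).
Cinderford is UTC+10:00, so local end time = 8:25 AM + 10:00 = 6:25 PM on Oct 7.

6:25 PM on October 7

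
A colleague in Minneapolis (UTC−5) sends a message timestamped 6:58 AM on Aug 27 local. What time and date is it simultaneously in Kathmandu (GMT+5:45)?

5:43 PM on August 27

In UTC: 6:58 AM + 5:00 = 11:58 AM on Aug 27.
Kathmandu is UTC+5:45: 11:58 AM + 5:45 = 5:43 PM on Aug 27.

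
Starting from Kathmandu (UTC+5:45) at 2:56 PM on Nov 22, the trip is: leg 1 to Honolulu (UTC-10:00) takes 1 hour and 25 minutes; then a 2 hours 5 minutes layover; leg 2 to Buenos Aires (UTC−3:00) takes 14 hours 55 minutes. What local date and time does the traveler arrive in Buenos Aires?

Convert departure to UTC: 2:56 PM − 5:45 = 9:11 AM UTC on Nov 22.
Add 1 hour 25 minutes leg 1 → 10:36 AM UTC.
Add 2 hours 5 minutes layover in Honolulu → 12:41 PM UTC.
Add 14 hours and 55 minutes leg 2 → 3:36 AM UTC (Nov 23).
Buenos Aires is UTC−3:00, so local arrival = 3:36 AM − 3:00 = 12:36 AM on Nov 23.

12:36 AM on Nov 23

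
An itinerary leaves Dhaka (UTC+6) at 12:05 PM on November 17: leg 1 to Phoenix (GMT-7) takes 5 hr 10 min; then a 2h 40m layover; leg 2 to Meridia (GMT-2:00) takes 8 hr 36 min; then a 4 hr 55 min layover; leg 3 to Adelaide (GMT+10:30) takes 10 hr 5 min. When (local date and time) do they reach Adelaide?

12:01 AM on November 19

Convert departure to UTC: 12:05 PM − 6:00 = 6:05 AM UTC on Nov 17.
Add 5 hours and 10 minutes leg 1 → 11:15 AM UTC.
Add 2 hours and 40 minutes layover in Phoenix → 1:55 PM UTC.
Add 8 hours 36 minutes leg 2 → 10:31 PM UTC.
Add 4 hours and 55 minutes layover in Meridia → 3:26 AM UTC (Nov 18).
Add 10 hours 5 minutes leg 3 → 1:31 PM UTC.
Adelaide is UTC+10:30, so local arrival = 1:31 PM + 10:30 = 12:01 AM on Nov 19.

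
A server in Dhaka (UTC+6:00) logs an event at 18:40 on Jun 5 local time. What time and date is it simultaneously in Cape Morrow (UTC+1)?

In UTC: 18:40 − 6:00 = 12:40 on Jun 5.
Cape Morrow is UTC+1:00: 12:40 + 1:00 = 13:40 on Jun 5.

13:40 on Jun 5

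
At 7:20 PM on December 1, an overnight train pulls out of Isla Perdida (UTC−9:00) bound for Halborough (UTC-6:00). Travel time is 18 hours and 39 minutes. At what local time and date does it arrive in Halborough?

4:59 PM on Dec 2

Convert departure to UTC: 7:20 PM + 9:00 = 4:20 AM UTC on Dec 2.
Add 18 hours 39 minutes travel time → 10:59 PM UTC.
Halborough is UTC−6:00, so local arrival = 10:59 PM − 6:00 = 4:59 PM on Dec 2.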